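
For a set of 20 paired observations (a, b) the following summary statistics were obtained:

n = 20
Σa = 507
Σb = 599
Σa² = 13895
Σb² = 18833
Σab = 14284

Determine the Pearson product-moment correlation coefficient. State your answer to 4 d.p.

-0.9335

r = (nΣab − ΣaΣb) / √[(nΣa² − (Σa)²)(nΣb² − (Σb)²)]
Numerator: 20×14284 − 507×599 = -18013
Denominator: √[(277900 − 257049)(376660 − 358801)] = √[20851 × 17859] = 19297.0985
r = -18013 / 19297.0985 ≈ -0.9335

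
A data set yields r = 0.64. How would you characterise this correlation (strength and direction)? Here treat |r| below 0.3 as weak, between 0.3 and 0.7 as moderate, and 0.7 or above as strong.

moderate positive

r = 0.64 > 0 so the relationship is positive.
|r| = 0.64, which falls in the moderate range.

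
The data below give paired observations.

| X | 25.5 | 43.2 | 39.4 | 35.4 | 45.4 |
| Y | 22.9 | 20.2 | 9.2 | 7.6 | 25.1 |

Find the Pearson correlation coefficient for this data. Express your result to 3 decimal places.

n = 5, ΣX = 188.9, ΣY = 85, ΣX² = 7383.17, ΣY² = 1704.86, ΣXY = 3227.65
nΣXY − ΣXΣY = 16138.25 − 16056.5 = 81.75
nΣX² − (ΣX)² = 36915.85 − 35683.21 = 1232.64; nΣY² − (ΣY)² = 8524.3 − 7225 = 1299.3
r = 81.75 / √(1232.64 × 1299.3) = 81.75 / 1265.5312 ≈ 0.065

0.065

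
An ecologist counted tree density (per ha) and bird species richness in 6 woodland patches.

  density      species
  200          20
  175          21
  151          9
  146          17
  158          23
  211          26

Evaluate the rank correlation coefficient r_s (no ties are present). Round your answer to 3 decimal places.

0.714

Rank density: 5, 4, 2, 1, 3, 6
Rank species: 3, 4, 1, 2, 5, 6
d = rank(density) − rank(species): 2, 0, 1, -1, -2, 0; Σd² = 10
ρ = 1 − 6Σd² / [n(n²−1)] = 1 − 6×10 / (6×35) = 1 − 60/210 ≈ 0.714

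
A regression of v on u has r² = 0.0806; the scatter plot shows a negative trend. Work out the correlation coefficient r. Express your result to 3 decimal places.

|r| = √0.0806 = 0.284
The association is negative, so r = −0.284.

-0.284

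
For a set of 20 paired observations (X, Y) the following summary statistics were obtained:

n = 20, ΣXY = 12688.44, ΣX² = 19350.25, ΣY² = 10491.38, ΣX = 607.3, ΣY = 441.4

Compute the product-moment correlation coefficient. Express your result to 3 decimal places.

-0.865

r = (nΣXY − ΣXΣY) / √[(nΣX² − (ΣX)²)(nΣY² − (ΣY)²)]
Numerator: 20×12688.44 − 607.3×441.4 = -14293.42
Denominator: √[(387005 − 368813.29)(209827.6 − 194833.96)] = √[18191.71 × 14993.64] = 16515.4458
r = -14293.42 / 16515.4458 ≈ -0.865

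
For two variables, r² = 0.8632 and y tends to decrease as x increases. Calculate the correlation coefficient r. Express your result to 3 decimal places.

|r| = √0.8632 = 0.929
The association is negative, so r = −0.929.

-0.929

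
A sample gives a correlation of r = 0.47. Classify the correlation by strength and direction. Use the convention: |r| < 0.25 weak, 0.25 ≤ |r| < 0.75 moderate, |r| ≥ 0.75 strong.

r = 0.47 > 0 so the relationship is positive.
|r| = 0.47, which falls in the moderate range.

moderate positive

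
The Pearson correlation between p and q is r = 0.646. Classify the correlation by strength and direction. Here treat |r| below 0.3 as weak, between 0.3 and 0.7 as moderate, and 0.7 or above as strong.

r = 0.646 > 0 so the relationship is positive.
|r| = 0.646, which falls in the moderate range.

moderate positive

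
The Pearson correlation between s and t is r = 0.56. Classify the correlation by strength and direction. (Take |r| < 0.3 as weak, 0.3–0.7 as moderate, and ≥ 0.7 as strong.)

moderate positive

r = 0.56 > 0 so the relationship is positive.
|r| = 0.56, which falls in the moderate range.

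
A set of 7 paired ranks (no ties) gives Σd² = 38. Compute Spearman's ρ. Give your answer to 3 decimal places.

ρ = 1 − 6Σd² / [n(n²−1)] = 1 − 6×38 / (7×48)
  = 1 − 228/336 = 1 − 0.6786 ≈ 0.321

0.321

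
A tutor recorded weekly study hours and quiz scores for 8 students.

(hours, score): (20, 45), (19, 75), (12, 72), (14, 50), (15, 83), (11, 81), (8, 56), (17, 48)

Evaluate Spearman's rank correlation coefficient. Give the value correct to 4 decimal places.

-0.3571

Rank hours: 8, 7, 3, 4, 5, 2, 1, 6
Rank score: 1, 6, 5, 3, 8, 7, 4, 2
d = rank(hours) − rank(score): 7, 1, -2, 1, -3, -5, -3, 4; Σd² = 114
ρ = 1 − 6Σd² / [n(n²−1)] = 1 − 6×114 / (8×63) = 1 − 684/504 ≈ -0.3571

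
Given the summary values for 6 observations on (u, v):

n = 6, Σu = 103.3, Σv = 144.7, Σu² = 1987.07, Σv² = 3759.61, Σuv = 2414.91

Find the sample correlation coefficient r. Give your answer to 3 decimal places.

-0.322

r = (nΣuv − ΣuΣv) / √[(nΣu² − (Σu)²)(nΣv² − (Σv)²)]
Numerator: 6×2414.91 − 103.3×144.7 = -458.05
Denominator: √[(11922.42 − 10670.89)(22557.66 − 20938.09)] = √[1251.53 × 1619.57] = 1423.7066
r = -458.05 / 1423.7066 ≈ -0.322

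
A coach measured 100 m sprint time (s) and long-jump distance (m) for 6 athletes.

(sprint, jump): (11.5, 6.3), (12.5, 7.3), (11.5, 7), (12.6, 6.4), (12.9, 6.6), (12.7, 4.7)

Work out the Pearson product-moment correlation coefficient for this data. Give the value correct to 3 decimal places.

-0.278

n = 6, Σx = 73.7, Σy = 38.3, Σx² = 907.21, Σy² = 248.59, Σxy = 469.67
nΣxy − ΣxΣy = 2818.02 − 2822.71 = -4.69
nΣx² − (Σx)² = 5443.26 − 5431.69 = 11.57; nΣy² − (Σy)² = 1491.54 − 1466.89 = 24.65
r = -4.69 / √(11.57 × 24.65) = -4.69 / 16.8879 ≈ -0.278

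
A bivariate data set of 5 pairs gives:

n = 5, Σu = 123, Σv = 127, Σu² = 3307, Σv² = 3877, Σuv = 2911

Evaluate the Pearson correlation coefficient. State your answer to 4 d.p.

-0.4982

r = (nΣuv − ΣuΣv) / √[(nΣu² − (Σu)²)(nΣv² − (Σv)²)]
Numerator: 5×2911 − 123×127 = -1066
Denominator: √[(16535 − 15129)(19385 − 16129)] = √[1406 × 3256] = 2139.6112
r = -1066 / 2139.6112 ≈ -0.4982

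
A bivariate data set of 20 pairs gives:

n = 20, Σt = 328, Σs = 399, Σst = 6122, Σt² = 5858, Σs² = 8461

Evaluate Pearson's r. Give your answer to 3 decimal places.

-0.861

r = (nΣst − ΣsΣt) / √[(nΣs² − (Σs)²)(nΣt² − (Σt)²)]
Numerator: 20×6122 − 399×328 = -8432
Denominator: √[(169220 − 159201)(117160 − 107584)] = √[10019 × 9576] = 9794.9959
r = -8432 / 9794.9959 ≈ -0.861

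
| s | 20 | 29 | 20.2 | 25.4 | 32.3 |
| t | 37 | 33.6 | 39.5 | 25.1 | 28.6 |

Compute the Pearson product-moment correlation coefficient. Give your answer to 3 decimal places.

n = 5, Σs = 126.9, Σt = 163.8, Σs² = 3337.49, Σt² = 5506.18, Σst = 4073.62
nΣst − ΣsΣt = 20368.1 − 20786.22 = -418.12
nΣs² − (Σs)² = 16687.45 − 16103.61 = 583.84; nΣt² − (Σt)² = 27530.9 − 26830.44 = 700.46
r = -418.12 / √(583.84 × 700.46) = -418.12 / 639.4971 ≈ -0.654

-0.654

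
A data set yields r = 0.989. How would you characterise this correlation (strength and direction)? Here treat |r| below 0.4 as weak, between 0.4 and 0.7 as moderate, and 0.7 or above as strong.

r = 0.989 > 0 so the relationship is positive.
|r| = 0.989, which falls in the strong range.

strong positive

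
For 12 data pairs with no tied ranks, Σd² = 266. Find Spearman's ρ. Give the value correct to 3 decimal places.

ρ = 1 − 6Σd² / [n(n²−1)] = 1 − 6×266 / (12×143)
  = 1 − 1596/1716 = 1 − 0.9301 ≈ 0.070

0.070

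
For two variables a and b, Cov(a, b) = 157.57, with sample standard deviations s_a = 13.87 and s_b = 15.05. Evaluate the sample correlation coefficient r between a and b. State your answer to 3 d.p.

0.755

r = Cov(a,b) / (s_a · s_b) = 157.57 / (13.87 × 15.05)
  = 157.57 / 208.7435 ≈ 0.755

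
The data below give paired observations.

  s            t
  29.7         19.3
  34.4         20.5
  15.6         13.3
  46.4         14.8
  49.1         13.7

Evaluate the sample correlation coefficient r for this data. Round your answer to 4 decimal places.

-0.0773

n = 5, Σs = 175.2, Σt = 81.6, Σs² = 6872.58, Σt² = 1376.36, Σst = 2845.28
nΣst − ΣsΣt = 14226.4 − 14296.32 = -69.92
nΣs² − (Σs)² = 34362.9 − 30695.04 = 3667.86; nΣt² − (Σt)² = 6881.8 − 6658.56 = 223.24
r = -69.92 / √(3667.86 × 223.24) = -69.92 / 904.8829 ≈ -0.0773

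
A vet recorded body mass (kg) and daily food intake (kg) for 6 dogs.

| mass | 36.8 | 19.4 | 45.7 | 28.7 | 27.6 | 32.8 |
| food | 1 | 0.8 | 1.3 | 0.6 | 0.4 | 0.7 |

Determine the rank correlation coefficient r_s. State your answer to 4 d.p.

Rank mass: 5, 1, 6, 3, 2, 4
Rank food: 5, 4, 6, 2, 1, 3
d = rank(mass) − rank(food): 0, -3, 0, 1, 1, 1; Σd² = 12
ρ = 1 − 6Σd² / [n(n²−1)] = 1 − 6×12 / (6×35) = 1 − 72/210 ≈ 0.6571

0.6571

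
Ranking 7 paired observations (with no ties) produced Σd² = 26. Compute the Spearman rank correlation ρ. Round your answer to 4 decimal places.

0.5357

ρ = 1 − 6Σd² / [n(n²−1)] = 1 − 6×26 / (7×48)
  = 1 − 156/336 = 1 − 0.46429 ≈ 0.5357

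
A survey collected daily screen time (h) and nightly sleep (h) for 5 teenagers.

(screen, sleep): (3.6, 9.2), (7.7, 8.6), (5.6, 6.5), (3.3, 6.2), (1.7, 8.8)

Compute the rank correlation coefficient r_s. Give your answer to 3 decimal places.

Rank screen: 3, 5, 4, 2, 1
Rank sleep: 5, 3, 2, 1, 4
d = rank(screen) − rank(sleep): -2, 2, 2, 1, -3; Σd² = 22
ρ = 1 − 6Σd² / [n(n²−1)] = 1 − 6×22 / (5×24) = 1 − 132/120 ≈ -0.100

-0.100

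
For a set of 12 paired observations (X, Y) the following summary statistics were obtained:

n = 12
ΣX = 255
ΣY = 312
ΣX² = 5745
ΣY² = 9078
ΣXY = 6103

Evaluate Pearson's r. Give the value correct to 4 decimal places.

r = (nΣXY − ΣXΣY) / √[(nΣX² − (ΣX)²)(nΣY² − (ΣY)²)]
Numerator: 12×6103 − 255×312 = -6324
Denominator: √[(68940 − 65025)(108936 − 97344)] = √[3915 × 11592] = 6736.6668
r = -6324 / 6736.6668 ≈ -0.9387

-0.9387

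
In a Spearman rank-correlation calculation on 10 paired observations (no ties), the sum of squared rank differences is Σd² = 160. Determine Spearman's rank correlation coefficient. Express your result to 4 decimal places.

ρ = 1 − 6Σd² / [n(n²−1)] = 1 − 6×160 / (10×99)
  = 1 − 960/990 = 1 − 0.96970 ≈ 0.0303

0.0303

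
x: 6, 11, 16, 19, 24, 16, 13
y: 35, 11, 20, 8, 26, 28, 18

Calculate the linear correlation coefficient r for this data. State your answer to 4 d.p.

-0.2445

n = 7, Σx = 105, Σy = 146, Σx² = 1775, Σy² = 3594, Σxy = 2109
nΣxy − ΣxΣy = 14763 − 15330 = -567
nΣx² − (Σx)² = 12425 − 11025 = 1400; nΣy² − (Σy)² = 25158 − 21316 = 3842
r = -567 / √(1400 × 3842) = -567 / 2319.2240 ≈ -0.2445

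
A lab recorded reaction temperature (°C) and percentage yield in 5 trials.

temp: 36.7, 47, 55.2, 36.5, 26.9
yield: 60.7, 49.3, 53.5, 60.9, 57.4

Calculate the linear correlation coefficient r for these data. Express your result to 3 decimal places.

n = 5, Σx = 202.3, Σy = 281.8, Σx² = 8658.79, Σy² = 15980.8, Σxy = 11264.9
nΣxy − ΣxΣy = 56324.5 − 57008.14 = -683.64
nΣx² − (Σx)² = 43293.95 − 40925.29 = 2368.66; nΣy² − (Σy)² = 79904 − 79411.24 = 492.76
r = -683.64 / √(2368.66 × 492.76) = -683.64 / 1080.3615 ≈ -0.633

-0.633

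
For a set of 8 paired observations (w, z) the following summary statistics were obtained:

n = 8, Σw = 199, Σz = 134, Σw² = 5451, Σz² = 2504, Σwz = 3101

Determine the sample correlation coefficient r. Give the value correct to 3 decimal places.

-0.644

r = (nΣwz − ΣwΣz) / √[(nΣw² − (Σw)²)(nΣz² − (Σz)²)]
Numerator: 8×3101 − 199×134 = -1858
Denominator: √[(43608 − 39601)(20032 − 17956)] = √[4007 × 2076] = 2884.1865
r = -1858 / 2884.1865 ≈ -0.644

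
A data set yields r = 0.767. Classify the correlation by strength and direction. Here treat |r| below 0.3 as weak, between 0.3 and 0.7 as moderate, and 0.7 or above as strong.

strong positive

r = 0.767 > 0 so the relationship is positive.
|r| = 0.767, which falls in the strong range.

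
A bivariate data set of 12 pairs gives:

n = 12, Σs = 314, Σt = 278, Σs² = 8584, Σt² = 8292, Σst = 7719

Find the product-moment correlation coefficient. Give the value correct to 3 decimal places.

r = (nΣst − ΣsΣt) / √[(nΣs² − (Σs)²)(nΣt² − (Σt)²)]
Numerator: 12×7719 − 314×278 = 5336
Denominator: √[(103008 − 98596)(99504 − 77284)] = √[4412 × 22220] = 9901.2444
r = 5336 / 9901.2444 ≈ 0.539

0.539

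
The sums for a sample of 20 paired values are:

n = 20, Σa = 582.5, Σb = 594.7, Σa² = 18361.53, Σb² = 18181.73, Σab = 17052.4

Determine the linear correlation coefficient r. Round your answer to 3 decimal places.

-0.322

r = (nΣab − ΣaΣb) / √[(nΣa² − (Σa)²)(nΣb² − (Σb)²)]
Numerator: 20×17052.4 − 582.5×594.7 = -5364.75
Denominator: √[(367230.6 − 339306.25)(363634.6 − 353668.09)] = √[27924.35 × 9966.51] = 16682.5751
r = -5364.75 / 16682.5751 ≈ -0.322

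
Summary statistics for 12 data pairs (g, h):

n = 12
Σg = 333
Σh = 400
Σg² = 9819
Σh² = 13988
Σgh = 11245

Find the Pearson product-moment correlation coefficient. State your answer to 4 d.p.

r = (nΣgh − ΣgΣh) / √[(nΣg² − (Σg)²)(nΣh² − (Σh)²)]
Numerator: 12×11245 − 333×400 = 1740
Denominator: √[(117828 − 110889)(167856 − 160000)] = √[6939 × 7856] = 7383.2773
r = 1740 / 7383.2773 ≈ 0.2357

0.2357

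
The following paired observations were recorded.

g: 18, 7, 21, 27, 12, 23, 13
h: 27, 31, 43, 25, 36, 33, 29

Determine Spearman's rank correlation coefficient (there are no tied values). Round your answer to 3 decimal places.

-0.250

Rank g: 4, 1, 5, 7, 2, 6, 3
Rank h: 2, 4, 7, 1, 6, 5, 3
d = rank(g) − rank(h): 2, -3, -2, 6, -4, 1, 0; Σd² = 70
ρ = 1 − 6Σd² / [n(n²−1)] = 1 − 6×70 / (7×48) = 1 − 420/336 ≈ -0.250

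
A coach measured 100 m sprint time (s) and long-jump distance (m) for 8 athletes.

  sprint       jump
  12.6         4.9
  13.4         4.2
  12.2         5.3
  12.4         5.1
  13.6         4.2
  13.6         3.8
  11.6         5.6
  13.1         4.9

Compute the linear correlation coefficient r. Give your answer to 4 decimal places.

-0.9471

n = 8, Σx = 102.5, Σy = 38, Σx² = 1317.01, Σy² = 183.2, Σxy = 483.87
nΣxy − ΣxΣy = 3870.96 − 3895 = -24.04
nΣx² − (Σx)² = 10536.08 − 10506.25 = 29.83; nΣy² − (Σy)² = 1465.6 − 1444 = 21.6
r = -24.04 / √(29.83 × 21.6) = -24.04 / 25.3836 ≈ -0.9471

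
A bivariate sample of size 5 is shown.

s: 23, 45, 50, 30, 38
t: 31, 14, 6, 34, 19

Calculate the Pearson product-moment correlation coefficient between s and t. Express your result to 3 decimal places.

-0.946

n = 5, Σs = 186, Σt = 104, Σs² = 7398, Σt² = 2710, Σst = 3385
nΣst − ΣsΣt = 16925 − 19344 = -2419
nΣs² − (Σs)² = 36990 − 34596 = 2394; nΣt² − (Σt)² = 13550 − 10816 = 2734
r = -2419 / √(2394 × 2734) = -2419 / 2558.3581 ≈ -0.946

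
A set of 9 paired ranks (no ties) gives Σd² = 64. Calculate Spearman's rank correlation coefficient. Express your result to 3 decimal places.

0.467

ρ = 1 − 6Σd² / [n(n²−1)] = 1 − 6×64 / (9×80)
  = 1 − 384/720 = 1 − 0.5333 ≈ 0.467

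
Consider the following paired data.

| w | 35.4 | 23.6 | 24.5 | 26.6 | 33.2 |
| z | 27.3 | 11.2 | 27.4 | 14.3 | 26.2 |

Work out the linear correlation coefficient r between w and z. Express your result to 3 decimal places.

0.613

n = 5, Σw = 143.3, Σz = 106.4, Σw² = 4220.17, Σz² = 2512.42, Σwz = 3152.26
nΣwz − ΣwΣz = 15761.3 − 15247.12 = 514.18
nΣw² − (Σw)² = 21100.85 − 20534.89 = 565.96; nΣz² − (Σz)² = 12562.1 − 11320.96 = 1241.14
r = 514.18 / √(565.96 × 1241.14) = 514.18 / 838.1143 ≈ 0.613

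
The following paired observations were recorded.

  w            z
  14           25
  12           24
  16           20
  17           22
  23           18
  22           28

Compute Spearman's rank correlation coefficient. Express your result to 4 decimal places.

Rank w: 2, 1, 3, 4, 6, 5
Rank z: 5, 4, 2, 3, 1, 6
d = rank(w) − rank(z): -3, -3, 1, 1, 5, -1; Σd² = 46
ρ = 1 − 6Σd² / [n(n²−1)] = 1 − 6×46 / (6×35) = 1 − 276/210 ≈ -0.3143

-0.3143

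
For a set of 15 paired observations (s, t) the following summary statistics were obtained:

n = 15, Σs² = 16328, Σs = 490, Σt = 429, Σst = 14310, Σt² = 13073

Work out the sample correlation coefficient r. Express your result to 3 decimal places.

0.582

r = (nΣst − ΣsΣt) / √[(nΣs² − (Σs)²)(nΣt² − (Σt)²)]
Numerator: 15×14310 − 490×429 = 4440
Denominator: √[(244920 − 240100)(196095 − 184041)] = √[4820 × 12054] = 7622.3540
r = 4440 / 7622.3540 ≈ 0.582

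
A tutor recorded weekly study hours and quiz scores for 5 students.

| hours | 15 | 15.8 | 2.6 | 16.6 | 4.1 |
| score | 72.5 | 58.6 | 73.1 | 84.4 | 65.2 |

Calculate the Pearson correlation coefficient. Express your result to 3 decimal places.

0.165

n = 5, Σx = 54.1, Σy = 353.8, Σx² = 773.77, Σy² = 25408.22, Σxy = 3871.8
nΣxy − ΣxΣy = 19359 − 19140.58 = 218.42
nΣx² − (Σx)² = 3868.85 − 2926.81 = 942.04; nΣy² − (Σy)² = 127041.1 − 125174.44 = 1866.66
r = 218.42 / √(942.04 × 1866.66) = 218.42 / 1326.0725 ≈ 0.165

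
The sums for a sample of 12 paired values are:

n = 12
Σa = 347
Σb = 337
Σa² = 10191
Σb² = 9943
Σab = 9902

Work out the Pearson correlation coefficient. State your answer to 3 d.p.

0.573

r = (nΣab − ΣaΣb) / √[(nΣa² − (Σa)²)(nΣb² − (Σb)²)]
Numerator: 12×9902 − 347×337 = 1885
Denominator: √[(122292 − 120409)(119316 − 113569)] = √[1883 × 5747] = 3289.6202
r = 1885 / 3289.6202 ≈ 0.573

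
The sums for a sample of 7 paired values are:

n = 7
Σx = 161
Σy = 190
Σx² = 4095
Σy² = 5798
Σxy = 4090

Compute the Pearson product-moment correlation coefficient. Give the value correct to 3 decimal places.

r = (nΣxy − ΣxΣy) / √[(nΣx² − (Σx)²)(nΣy² − (Σy)²)]
Numerator: 7×4090 − 161×190 = -1960
Denominator: √[(28665 − 25921)(40586 − 36100)] = √[2744 × 4486] = 3508.5017
r = -1960 / 3508.5017 ≈ -0.559

-0.559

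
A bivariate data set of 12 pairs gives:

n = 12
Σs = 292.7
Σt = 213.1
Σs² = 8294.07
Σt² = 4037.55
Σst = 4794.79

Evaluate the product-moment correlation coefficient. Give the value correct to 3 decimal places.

r = (nΣst − ΣsΣt) / √[(nΣs² − (Σs)²)(nΣt² − (Σt)²)]
Numerator: 12×4794.79 − 292.7×213.1 = -4836.89
Denominator: √[(99528.84 − 85673.29)(48450.6 − 45411.61)] = √[13855.55 × 3038.99] = 6488.9813
r = -4836.89 / 6488.9813 ≈ -0.745

-0.745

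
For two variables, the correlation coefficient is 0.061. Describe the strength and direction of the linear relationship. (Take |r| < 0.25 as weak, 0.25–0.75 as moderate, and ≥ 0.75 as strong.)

weak positive

r = 0.061 > 0 so the relationship is positive.
|r| = 0.061, which falls in the weak range.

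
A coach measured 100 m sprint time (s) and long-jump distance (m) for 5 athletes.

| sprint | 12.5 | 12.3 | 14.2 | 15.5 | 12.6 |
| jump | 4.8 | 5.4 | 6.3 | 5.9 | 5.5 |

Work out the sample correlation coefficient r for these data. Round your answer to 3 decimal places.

n = 5, Σx = 67.1, Σy = 27.9, Σx² = 908.19, Σy² = 156.95, Σxy = 376.63
nΣxy − ΣxΣy = 1883.15 − 1872.09 = 11.06
nΣx² − (Σx)² = 4540.95 − 4502.41 = 38.54; nΣy² − (Σy)² = 784.75 − 778.41 = 6.34
r = 11.06 / √(38.54 × 6.34) = 11.06 / 15.6315 ≈ 0.708

0.708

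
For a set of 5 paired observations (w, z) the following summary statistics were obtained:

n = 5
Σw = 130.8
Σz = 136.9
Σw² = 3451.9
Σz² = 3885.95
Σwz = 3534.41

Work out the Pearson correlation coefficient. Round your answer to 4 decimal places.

r = (nΣwz − ΣwΣz) / √[(nΣw² − (Σw)²)(nΣz² − (Σz)²)]
Numerator: 5×3534.41 − 130.8×136.9 = -234.47
Denominator: √[(17259.5 − 17108.64)(19429.75 − 18741.61)] = √[150.86 × 688.14] = 322.1999
r = -234.47 / 322.1999 ≈ -0.7277

-0.7277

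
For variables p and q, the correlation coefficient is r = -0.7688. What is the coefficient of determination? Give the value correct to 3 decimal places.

0.591

r² = (-0.7688)² = 0.591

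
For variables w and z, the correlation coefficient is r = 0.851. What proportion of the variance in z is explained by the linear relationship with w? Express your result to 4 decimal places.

r² = (0.851)² = 0.7242

0.7242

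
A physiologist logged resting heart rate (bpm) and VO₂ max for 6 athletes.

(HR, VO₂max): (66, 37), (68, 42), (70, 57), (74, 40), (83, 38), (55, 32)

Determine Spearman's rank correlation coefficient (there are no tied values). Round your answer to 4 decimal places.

Rank HR: 2, 3, 4, 5, 6, 1
Rank VO₂max: 2, 5, 6, 4, 3, 1
d = rank(HR) − rank(VO₂max): 0, -2, -2, 1, 3, 0; Σd² = 18
ρ = 1 − 6Σd² / [n(n²−1)] = 1 − 6×18 / (6×35) = 1 − 108/210 ≈ 0.4857

0.4857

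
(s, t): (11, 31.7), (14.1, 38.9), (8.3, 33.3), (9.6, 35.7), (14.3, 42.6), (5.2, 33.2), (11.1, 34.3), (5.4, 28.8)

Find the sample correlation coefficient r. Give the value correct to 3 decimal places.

n = 8, Σs = 79, Σt = 278.5, Σs² = 864.76, Σt² = 9824.41, Σst = 2834.37
nΣst − ΣsΣt = 22674.96 − 22001.5 = 673.46
nΣs² − (Σs)² = 6918.08 − 6241 = 677.08; nΣt² − (Σt)² = 78595.28 − 77562.25 = 1033.03
r = 673.46 / √(677.08 × 1033.03) = 673.46 / 836.3277 ≈ 0.805

0.805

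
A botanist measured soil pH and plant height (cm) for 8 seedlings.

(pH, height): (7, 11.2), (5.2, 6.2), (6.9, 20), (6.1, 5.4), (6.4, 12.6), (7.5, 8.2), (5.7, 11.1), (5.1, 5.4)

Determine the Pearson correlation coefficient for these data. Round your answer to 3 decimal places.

n = 8, Σx = 49.9, Σy = 80.1, Σx² = 316.57, Σy² = 971.41, Σxy = 514.53
nΣxy − ΣxΣy = 4116.24 − 3996.99 = 119.25
nΣx² − (Σx)² = 2532.56 − 2490.01 = 42.55; nΣy² − (Σy)² = 7771.28 − 6416.01 = 1355.27
r = 119.25 / √(42.55 × 1355.27) = 119.25 / 240.1390 ≈ 0.497

0.497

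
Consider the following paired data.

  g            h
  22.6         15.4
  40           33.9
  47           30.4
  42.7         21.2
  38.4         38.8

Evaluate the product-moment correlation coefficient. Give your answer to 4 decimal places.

0.5659

n = 5, Σg = 190.7, Σh = 139.7, Σg² = 7617.61, Σh² = 4265.41, Σgh = 5528
nΣgh − ΣgΣh = 27640 − 26640.79 = 999.21
nΣg² − (Σg)² = 38088.05 − 36366.49 = 1721.56; nΣh² − (Σh)² = 21327.05 − 19516.09 = 1810.96
r = 999.21 / √(1721.56 × 1810.96) = 999.21 / 1765.6943 ≈ 0.5659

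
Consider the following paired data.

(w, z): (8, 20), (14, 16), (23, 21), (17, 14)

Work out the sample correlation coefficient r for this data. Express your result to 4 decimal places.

n = 4, Σw = 62, Σz = 71, Σw² = 1078, Σz² = 1293, Σwz = 1105
nΣwz − ΣwΣz = 4420 − 4402 = 18
nΣw² − (Σw)² = 4312 − 3844 = 468; nΣz² − (Σz)² = 5172 − 5041 = 131
r = 18 / √(468 × 131) = 18 / 247.6045 ≈ 0.0727

0.0727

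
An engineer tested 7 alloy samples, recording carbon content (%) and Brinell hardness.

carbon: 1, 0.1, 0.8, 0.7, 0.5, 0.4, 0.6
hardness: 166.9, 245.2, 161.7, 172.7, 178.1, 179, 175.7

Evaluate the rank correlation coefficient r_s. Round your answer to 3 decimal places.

Rank carbon: 7, 1, 6, 5, 3, 2, 4
Rank hardness: 2, 7, 1, 3, 5, 6, 4
d = rank(carbon) − rank(hardness): 5, -6, 5, 2, -2, -4, 0; Σd² = 110
ρ = 1 − 6Σd² / [n(n²−1)] = 1 − 6×110 / (7×48) = 1 − 660/336 ≈ -0.964

-0.964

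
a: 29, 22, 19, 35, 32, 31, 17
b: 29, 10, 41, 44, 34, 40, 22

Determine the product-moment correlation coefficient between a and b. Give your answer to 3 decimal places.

n = 7, Σa = 185, Σb = 220, Σa² = 5185, Σb² = 7798, Σab = 6082
nΣab − ΣaΣb = 42574 − 40700 = 1874
nΣa² − (Σa)² = 36295 − 34225 = 2070; nΣb² − (Σb)² = 54586 − 48400 = 6186
r = 1874 / √(2070 × 6186) = 1874 / 3578.4103 ≈ 0.524

0.524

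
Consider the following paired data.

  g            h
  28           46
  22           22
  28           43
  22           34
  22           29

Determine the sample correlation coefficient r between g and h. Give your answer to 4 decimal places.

n = 5, Σg = 122, Σh = 174, Σg² = 3020, Σh² = 6446, Σgh = 4362
nΣgh − ΣgΣh = 21810 − 21228 = 582
nΣg² − (Σg)² = 15100 − 14884 = 216; nΣh² − (Σh)² = 32230 − 30276 = 1954
r = 582 / √(216 × 1954) = 582 / 649.6645 ≈ 0.8958

0.8958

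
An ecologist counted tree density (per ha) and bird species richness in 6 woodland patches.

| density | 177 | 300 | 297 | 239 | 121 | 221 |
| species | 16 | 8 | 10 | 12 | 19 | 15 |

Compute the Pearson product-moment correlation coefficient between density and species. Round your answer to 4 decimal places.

-0.9749

n = 6, Σx = 1355, Σy = 80, Σx² = 330141, Σy² = 1150, Σxy = 16684
nΣxy − ΣxΣy = 100104 − 108400 = -8296
nΣx² − (Σx)² = 1980846 − 1836025 = 144821; nΣy² − (Σy)² = 6900 − 6400 = 500
r = -8296 / √(144821 × 500) = -8296 / 8509.4359 ≈ -0.9749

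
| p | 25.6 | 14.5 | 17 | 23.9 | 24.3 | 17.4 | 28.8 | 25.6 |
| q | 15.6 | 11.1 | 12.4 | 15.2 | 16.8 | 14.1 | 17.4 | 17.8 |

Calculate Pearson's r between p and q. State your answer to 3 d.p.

n = 8, Σp = 177.1, Σq = 120.4, Σp² = 4103.87, Σq² = 1852.02, Σpq = 2744.77
nΣpq − ΣpΣq = 21958.16 − 21322.84 = 635.32
nΣp² − (Σp)² = 32830.96 − 31364.41 = 1466.55; nΣq² − (Σq)² = 14816.16 − 14496.16 = 320
r = 635.32 / √(1466.55 × 320) = 635.32 / 685.0518 ≈ 0.927

0.927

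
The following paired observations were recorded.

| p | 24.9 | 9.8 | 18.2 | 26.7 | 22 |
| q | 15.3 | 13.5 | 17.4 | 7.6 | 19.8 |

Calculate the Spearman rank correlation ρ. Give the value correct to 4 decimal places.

Rank p: 4, 1, 2, 5, 3
Rank q: 3, 2, 4, 1, 5
d = rank(p) − rank(q): 1, -1, -2, 4, -2; Σd² = 26
ρ = 1 − 6Σd² / [n(n²−1)] = 1 − 6×26 / (5×24) = 1 − 156/120 ≈ -0.3000

-0.3000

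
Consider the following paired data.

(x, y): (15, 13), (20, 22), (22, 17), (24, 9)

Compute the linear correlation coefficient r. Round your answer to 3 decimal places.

n = 4, Σx = 81, Σy = 61, Σx² = 1685, Σy² = 1023, Σxy = 1225
nΣxy − ΣxΣy = 4900 − 4941 = -41
nΣx² − (Σx)² = 6740 − 6561 = 179; nΣy² − (Σy)² = 4092 − 3721 = 371
r = -41 / √(179 × 371) = -41 / 257.6994 ≈ -0.159

-0.159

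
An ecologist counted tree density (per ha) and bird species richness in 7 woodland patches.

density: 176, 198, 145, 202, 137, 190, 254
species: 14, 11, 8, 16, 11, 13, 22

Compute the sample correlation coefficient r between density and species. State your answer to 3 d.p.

0.877

n = 7, Σx = 1302, Σy = 95, Σx² = 251394, Σy² = 1411, Σxy = 18599
nΣxy − ΣxΣy = 130193 − 123690 = 6503
nΣx² − (Σx)² = 1759758 − 1695204 = 64554; nΣy² − (Σy)² = 9877 − 9025 = 852
r = 6503 / √(64554 × 852) = 6503 / 7416.1990 ≈ 0.877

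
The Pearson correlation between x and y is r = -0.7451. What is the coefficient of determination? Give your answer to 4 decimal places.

0.5552

r² = (-0.7451)² = 0.5552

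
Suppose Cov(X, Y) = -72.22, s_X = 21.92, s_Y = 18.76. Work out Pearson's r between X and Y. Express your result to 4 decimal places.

-0.1756

r = Cov(X,Y) / (s_X · s_Y) = -72.22 / (21.92 × 18.76)
  = -72.22 / 411.2192 ≈ -0.1756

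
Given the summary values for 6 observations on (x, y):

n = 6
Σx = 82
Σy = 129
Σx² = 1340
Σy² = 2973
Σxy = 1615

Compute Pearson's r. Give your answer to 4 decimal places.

r = (nΣxy − ΣxΣy) / √[(nΣx² − (Σx)²)(nΣy² − (Σy)²)]
Numerator: 6×1615 − 82×129 = -888
Denominator: √[(8040 − 6724)(17838 − 16641)] = √[1316 × 1197] = 1255.0904
r = -888 / 1255.0904 ≈ -0.7075

-0.7075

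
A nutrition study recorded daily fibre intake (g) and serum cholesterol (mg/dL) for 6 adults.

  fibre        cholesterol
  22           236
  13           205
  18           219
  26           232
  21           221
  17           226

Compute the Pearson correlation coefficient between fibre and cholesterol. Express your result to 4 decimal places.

n = 6, Σx = 117, Σy = 1339, Σx² = 2383, Σy² = 299423, Σxy = 26314
nΣxy − ΣxΣy = 157884 − 156663 = 1221
nΣx² − (Σx)² = 14298 − 13689 = 609; nΣy² − (Σy)² = 1796538 − 1792921 = 3617
r = 1221 / √(609 × 3617) = 1221 / 1484.1674 ≈ 0.8227

0.8227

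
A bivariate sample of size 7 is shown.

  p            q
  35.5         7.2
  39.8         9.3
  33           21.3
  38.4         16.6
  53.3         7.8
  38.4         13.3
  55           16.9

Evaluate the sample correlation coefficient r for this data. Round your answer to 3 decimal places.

n = 7, Σp = 293.4, Σq = 92.4, Σp² = 12748.3, Σq² = 1390.92, Σpq = 3822.04
nΣpq − ΣpΣq = 26754.28 − 27110.16 = -355.88
nΣp² − (Σp)² = 89238.1 − 86083.56 = 3154.54; nΣq² − (Σq)² = 9736.44 − 8537.76 = 1198.68
r = -355.88 / √(3154.54 × 1198.68) = -355.88 / 1944.5524 ≈ -0.183

-0.183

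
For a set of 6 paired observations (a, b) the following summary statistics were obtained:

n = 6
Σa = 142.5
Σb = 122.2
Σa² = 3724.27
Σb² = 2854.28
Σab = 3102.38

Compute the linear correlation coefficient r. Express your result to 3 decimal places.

r = (nΣab − ΣaΣb) / √[(nΣa² − (Σa)²)(nΣb² − (Σb)²)]
Numerator: 6×3102.38 − 142.5×122.2 = 1200.78
Denominator: √[(22345.62 − 20306.25)(17125.68 − 14932.84)] = √[2039.37 × 2192.84] = 2114.7132
r = 1200.78 / 2114.7132 ≈ 0.568

0.568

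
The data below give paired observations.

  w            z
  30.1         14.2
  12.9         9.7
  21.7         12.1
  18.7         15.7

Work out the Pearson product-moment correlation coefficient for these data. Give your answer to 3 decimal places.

0.549

n = 4, Σw = 83.4, Σz = 51.7, Σw² = 1893, Σz² = 688.63, Σwz = 1108.71
nΣwz − ΣwΣz = 4434.84 − 4311.78 = 123.06
nΣw² − (Σw)² = 7572 − 6955.56 = 616.44; nΣz² − (Σz)² = 2754.52 − 2672.89 = 81.63
r = 123.06 / √(616.44 × 81.63) = 123.06 / 224.3212 ≈ 0.549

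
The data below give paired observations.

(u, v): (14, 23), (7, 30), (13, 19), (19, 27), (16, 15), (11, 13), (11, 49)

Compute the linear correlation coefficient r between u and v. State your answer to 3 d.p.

n = 7, Σu = 91, Σv = 176, Σu² = 1273, Σv² = 5314, Σuv = 2214
nΣuv − ΣuΣv = 15498 − 16016 = -518
nΣu² − (Σu)² = 8911 − 8281 = 630; nΣv² − (Σv)² = 37198 − 30976 = 6222
r = -518 / √(630 × 6222) = -518 / 1979.8636 ≈ -0.262

-0.262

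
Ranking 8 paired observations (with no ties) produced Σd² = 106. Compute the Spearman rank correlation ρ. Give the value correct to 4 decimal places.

-0.2619

ρ = 1 − 6Σd² / [n(n²−1)] = 1 − 6×106 / (8×63)
  = 1 − 636/504 = 1 − 1.26190 ≈ -0.2619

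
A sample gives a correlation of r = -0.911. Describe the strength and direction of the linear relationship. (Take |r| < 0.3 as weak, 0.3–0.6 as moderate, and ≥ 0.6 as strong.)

r = -0.911 < 0 so the relationship is negative.
|r| = 0.911, which falls in the strong range.

strong negative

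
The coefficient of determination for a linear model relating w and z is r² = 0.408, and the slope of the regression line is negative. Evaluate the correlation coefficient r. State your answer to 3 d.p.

|r| = √0.408 = 0.639
The association is negative, so r = −0.639.

-0.639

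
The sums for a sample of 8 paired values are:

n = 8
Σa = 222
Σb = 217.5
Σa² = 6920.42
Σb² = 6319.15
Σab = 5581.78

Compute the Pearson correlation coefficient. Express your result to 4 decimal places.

-0.8172

r = (nΣab − ΣaΣb) / √[(nΣa² − (Σa)²)(nΣb² − (Σb)²)]
Numerator: 8×5581.78 − 222×217.5 = -3630.76
Denominator: √[(55363.36 − 49284)(50553.2 − 47306.25)] = √[6079.36 × 3246.95] = 4442.9020
r = -3630.76 / 4442.9020 ≈ -0.8172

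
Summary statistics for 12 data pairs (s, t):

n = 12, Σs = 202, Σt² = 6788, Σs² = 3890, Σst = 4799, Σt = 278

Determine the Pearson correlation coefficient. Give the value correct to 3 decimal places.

0.289

r = (nΣst − ΣsΣt) / √[(nΣs² − (Σs)²)(nΣt² − (Σt)²)]
Numerator: 12×4799 − 202×278 = 1432
Denominator: √[(46680 − 40804)(81456 − 77284)] = √[5876 × 4172] = 4951.2293
r = 1432 / 4951.2293 ≈ 0.289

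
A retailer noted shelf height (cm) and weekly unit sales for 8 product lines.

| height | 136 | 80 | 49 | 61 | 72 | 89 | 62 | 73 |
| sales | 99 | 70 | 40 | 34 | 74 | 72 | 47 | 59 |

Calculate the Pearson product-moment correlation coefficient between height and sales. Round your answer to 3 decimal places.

0.901

n = 8, Σx = 622, Σy = 495, Σx² = 53296, Σy² = 33807, Σxy = 42055
nΣxy − ΣxΣy = 336440 − 307890 = 28550
nΣx² − (Σx)² = 426368 − 386884 = 39484; nΣy² − (Σy)² = 270456 − 245025 = 25431
r = 28550 / √(39484 × 25431) = 28550 / 31687.8148 ≈ 0.901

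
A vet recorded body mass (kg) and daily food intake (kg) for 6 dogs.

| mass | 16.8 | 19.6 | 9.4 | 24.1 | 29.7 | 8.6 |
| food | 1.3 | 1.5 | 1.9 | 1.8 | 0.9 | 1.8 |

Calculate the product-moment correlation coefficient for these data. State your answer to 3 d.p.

-0.710

n = 6, Σx = 108.2, Σy = 9.2, Σx² = 2291.62, Σy² = 14.84, Σxy = 154.69
nΣxy − ΣxΣy = 928.14 − 995.44 = -67.3
nΣx² − (Σx)² = 13749.72 − 11707.24 = 2042.48; nΣy² − (Σy)² = 89.04 − 84.64 = 4.4
r = -67.3 / √(2042.48 × 4.4) = -67.3 / 94.7993 ≈ -0.710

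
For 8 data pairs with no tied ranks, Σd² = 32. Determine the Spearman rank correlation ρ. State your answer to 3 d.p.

0.619

ρ = 1 − 6Σd² / [n(n²−1)] = 1 − 6×32 / (8×63)
  = 1 − 192/504 = 1 − 0.3810 ≈ 0.619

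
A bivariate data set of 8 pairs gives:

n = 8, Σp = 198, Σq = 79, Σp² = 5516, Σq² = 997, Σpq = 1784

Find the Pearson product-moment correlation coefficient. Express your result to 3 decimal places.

r = (nΣpq − ΣpΣq) / √[(nΣp² − (Σp)²)(nΣq² − (Σq)²)]
Numerator: 8×1784 − 198×79 = -1370
Denominator: √[(44128 − 39204)(7976 − 6241)] = √[4924 × 1735] = 2922.8650
r = -1370 / 2922.8650 ≈ -0.469

-0.469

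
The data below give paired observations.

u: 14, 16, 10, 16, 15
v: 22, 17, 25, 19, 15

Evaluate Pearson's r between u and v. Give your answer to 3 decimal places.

-0.823

n = 5, Σu = 71, Σv = 98, Σu² = 1033, Σv² = 1984, Σuv = 1359
nΣuv − ΣuΣv = 6795 − 6958 = -163
nΣu² − (Σu)² = 5165 − 5041 = 124; nΣv² − (Σv)² = 9920 − 9604 = 316
r = -163 / √(124 × 316) = -163 / 197.9495 ≈ -0.823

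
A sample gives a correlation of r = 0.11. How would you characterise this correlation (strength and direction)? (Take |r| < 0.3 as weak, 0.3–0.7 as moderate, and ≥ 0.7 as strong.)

weak positive

r = 0.11 > 0 so the relationship is positive.
|r| = 0.11, which falls in the weak range.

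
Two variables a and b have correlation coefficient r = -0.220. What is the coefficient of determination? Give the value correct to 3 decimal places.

r² = (-0.220)² = 0.048

0.048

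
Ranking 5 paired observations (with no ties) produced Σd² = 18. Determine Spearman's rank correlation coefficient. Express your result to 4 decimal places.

0.1000

ρ = 1 − 6Σd² / [n(n²−1)] = 1 − 6×18 / (5×24)
  = 1 − 108/120 = 1 − 0.90000 ≈ 0.1000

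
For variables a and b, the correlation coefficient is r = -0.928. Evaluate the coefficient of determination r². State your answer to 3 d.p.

r² = (-0.928)² = 0.861

0.861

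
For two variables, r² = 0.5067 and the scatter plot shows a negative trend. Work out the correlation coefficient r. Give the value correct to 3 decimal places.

-0.712

|r| = √0.5067 = 0.712
The association is negative, so r = −0.712.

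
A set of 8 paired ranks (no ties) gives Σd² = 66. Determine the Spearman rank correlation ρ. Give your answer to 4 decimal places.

0.2143

ρ = 1 − 6Σd² / [n(n²−1)] = 1 − 6×66 / (8×63)
  = 1 − 396/504 = 1 − 0.78571 ≈ 0.2143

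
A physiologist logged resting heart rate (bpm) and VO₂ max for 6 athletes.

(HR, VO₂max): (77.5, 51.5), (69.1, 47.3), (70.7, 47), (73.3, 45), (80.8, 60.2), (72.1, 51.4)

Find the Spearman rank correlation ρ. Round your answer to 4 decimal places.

0.6000

Rank HR: 5, 1, 2, 4, 6, 3
Rank VO₂max: 5, 3, 2, 1, 6, 4
d = rank(HR) − rank(VO₂max): 0, -2, 0, 3, 0, -1; Σd² = 14
ρ = 1 − 6Σd² / [n(n²−1)] = 1 − 6×14 / (6×35) = 1 − 84/210 ≈ 0.6000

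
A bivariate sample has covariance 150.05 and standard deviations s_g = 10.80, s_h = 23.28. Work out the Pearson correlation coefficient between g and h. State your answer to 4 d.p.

0.5968

r = Cov(g,h) / (s_g · s_h) = 150.05 / (10.80 × 23.28)
  = 150.05 / 251.4240 ≈ 0.5968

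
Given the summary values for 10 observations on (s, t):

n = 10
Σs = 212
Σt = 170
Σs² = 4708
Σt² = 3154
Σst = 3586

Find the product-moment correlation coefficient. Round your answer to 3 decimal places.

r = (nΣst − ΣsΣt) / √[(nΣs² − (Σs)²)(nΣt² − (Σt)²)]
Numerator: 10×3586 − 212×170 = -180
Denominator: √[(47080 − 44944)(31540 − 28900)] = √[2136 × 2640] = 2374.6663
r = -180 / 2374.6663 ≈ -0.076

-0.076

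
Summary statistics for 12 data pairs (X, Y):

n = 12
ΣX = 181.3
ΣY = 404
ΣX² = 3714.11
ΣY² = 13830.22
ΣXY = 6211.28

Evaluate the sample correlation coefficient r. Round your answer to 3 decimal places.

r = (nΣXY − ΣXΣY) / √[(nΣX² − (ΣX)²)(nΣY² − (ΣY)²)]
Numerator: 12×6211.28 − 181.3×404 = 1290.16
Denominator: √[(44569.32 − 32869.69)(165962.64 − 163216)] = √[11699.63 × 2746.64] = 5668.7452
r = 1290.16 / 5668.7452 ≈ 0.228

0.228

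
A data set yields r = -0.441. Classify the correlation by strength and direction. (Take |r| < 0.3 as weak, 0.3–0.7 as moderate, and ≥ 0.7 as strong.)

moderate negative

r = -0.441 < 0 so the relationship is negative.
|r| = 0.441, which falls in the moderate range.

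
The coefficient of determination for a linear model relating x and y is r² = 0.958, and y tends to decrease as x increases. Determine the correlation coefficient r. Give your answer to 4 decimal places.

|r| = √0.958 = 0.9788
The association is negative, so r = −0.9788.

-0.9788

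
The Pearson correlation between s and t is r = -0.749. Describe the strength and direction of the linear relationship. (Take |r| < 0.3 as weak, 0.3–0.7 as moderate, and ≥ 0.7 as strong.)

r = -0.749 < 0 so the relationship is negative.
|r| = 0.749, which falls in the strong range.

strong negative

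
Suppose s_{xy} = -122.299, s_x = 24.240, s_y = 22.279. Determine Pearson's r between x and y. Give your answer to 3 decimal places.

-0.226

r = Cov(x,y) / (s_x · s_y) = -122.299 / (24.240 × 22.279)
  = -122.299 / 540.0430 ≈ -0.226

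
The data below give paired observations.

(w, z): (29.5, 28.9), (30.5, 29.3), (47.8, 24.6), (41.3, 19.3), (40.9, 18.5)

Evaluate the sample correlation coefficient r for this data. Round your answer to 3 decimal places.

n = 5, Σw = 190, Σz = 120.6, Σw² = 7463.84, Σz² = 3013.6, Σwz = 4475.82
nΣwz − ΣwΣz = 22379.1 − 22914 = -534.9
nΣw² − (Σw)² = 37319.2 − 36100 = 1219.2; nΣz² − (Σz)² = 15068 − 14544.36 = 523.64
r = -534.9 / √(1219.2 × 523.64) = -534.9 / 799.0131 ≈ -0.669

-0.669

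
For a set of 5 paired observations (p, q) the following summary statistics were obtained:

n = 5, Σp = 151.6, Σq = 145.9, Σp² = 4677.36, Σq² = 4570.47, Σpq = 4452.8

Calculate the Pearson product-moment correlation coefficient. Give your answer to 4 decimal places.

0.1830

r = (nΣpq − ΣpΣq) / √[(nΣp² − (Σp)²)(nΣq² − (Σq)²)]
Numerator: 5×4452.8 − 151.6×145.9 = 145.56
Denominator: √[(23386.8 − 22982.56)(22852.35 − 21286.81)] = √[404.24 × 1565.54] = 795.5211
r = 145.56 / 795.5211 ≈ 0.1830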